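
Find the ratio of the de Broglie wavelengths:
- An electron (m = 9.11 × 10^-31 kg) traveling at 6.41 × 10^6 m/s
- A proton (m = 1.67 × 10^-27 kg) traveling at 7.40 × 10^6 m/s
λ₁/λ₂ = 2.12 × 10^3

Using λ = h/(mv):

λ₁ = h/(m₁v₁) = 1.13 × 10^-10 m
λ₂ = h/(m₂v₂) = 5.36 × 10^-14 m

Ratio λ₁/λ₂ = (m₂v₂)/(m₁v₁)
         = (1.67 × 10^-27 kg × 7.40 × 10^6 m/s) / (9.11 × 10^-31 kg × 6.41 × 10^6 m/s)
         = 2.12 × 10^3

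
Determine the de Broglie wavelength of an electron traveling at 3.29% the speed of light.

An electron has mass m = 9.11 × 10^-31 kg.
7.37 × 10^-11 m

Using the de Broglie relation λ = h/(mv):

v = 3.29% × c = 9.863 × 10^6 m/s

λ = h/(mv)
λ = (6.626 × 10^-34 J·s) / (9.11 × 10^-31 kg × 9.863 × 10^6 m/s)
λ = 7.37 × 10^-11 m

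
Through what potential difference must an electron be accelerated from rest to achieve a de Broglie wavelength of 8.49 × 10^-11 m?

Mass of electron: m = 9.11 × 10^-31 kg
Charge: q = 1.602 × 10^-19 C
209 V

From λ = h/√(2mqV), we solve for V:

λ² = h²/(2mqV)
V = h²/(2mqλ²)
V = (6.626 × 10^-34 J·s)² / (2 × 9.11 × 10^-31 kg × 1.602 × 10^-19 C × (8.49 × 10^-11 m)²)
V = 209 V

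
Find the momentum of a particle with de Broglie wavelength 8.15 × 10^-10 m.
8.13 × 10^-25 kg·m/s

From the de Broglie relation λ = h/p, we solve for p:

p = h/λ
p = (6.626 × 10^-34 J·s) / (8.15 × 10^-10 m)
p = 8.13 × 10^-25 kg·m/s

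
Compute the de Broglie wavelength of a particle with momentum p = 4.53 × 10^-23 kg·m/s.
1.46 × 10^-11 m

Using the de Broglie relation λ = h/p:

λ = h/p
λ = (6.626 × 10^-34 J·s) / (4.53 × 10^-23 kg·m/s)
λ = 1.46 × 10^-11 m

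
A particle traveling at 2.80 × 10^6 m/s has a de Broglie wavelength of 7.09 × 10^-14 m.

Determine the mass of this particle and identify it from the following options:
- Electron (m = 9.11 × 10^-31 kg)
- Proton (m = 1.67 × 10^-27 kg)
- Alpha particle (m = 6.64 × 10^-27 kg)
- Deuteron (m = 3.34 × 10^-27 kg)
The particle is a deuteron.

From λ = h/(mv), solve for mass:

m = h/(λv)
m = (6.626 × 10^-34 J·s) / (7.09 × 10^-14 m × 2.80 × 10^6 m/s)
m = 3.34 × 10^-27 kg

Comparing with the listed masses, this is closest to a deuteron.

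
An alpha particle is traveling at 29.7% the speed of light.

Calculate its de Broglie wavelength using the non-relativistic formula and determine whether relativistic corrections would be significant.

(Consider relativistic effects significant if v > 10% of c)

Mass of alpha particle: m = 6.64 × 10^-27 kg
Yes, relativistic corrections are needed.

Using the non-relativistic de Broglie formula λ = h/(mv):

v = 29.7% × c = 8.904 × 10^7 m/s

λ = h/(mv)
λ = (6.626 × 10^-34 J·s) / (6.64 × 10^-27 kg × 8.904 × 10^7 m/s)
λ = 1.12 × 10^-15 m

Since v = 29.7% of c > 10% of c, relativistic corrections ARE significant and the actual wavelength would differ from this non-relativistic estimate.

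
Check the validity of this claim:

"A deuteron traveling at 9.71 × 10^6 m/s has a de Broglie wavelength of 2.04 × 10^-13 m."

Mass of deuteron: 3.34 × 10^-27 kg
False

The claim is incorrect.

Using λ = h/(mv):
λ = (6.626 × 10^-34 J·s) / (3.34 × 10^-27 kg × 9.71 × 10^6 m/s)
λ = 2.04 × 10^-14 m

The actual wavelength differs from the claimed 2.04 × 10^-13 m.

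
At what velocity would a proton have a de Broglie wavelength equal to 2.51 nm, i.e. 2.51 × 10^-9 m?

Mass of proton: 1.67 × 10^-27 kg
1.58 × 10^2 m/s

From λ = h/(mv), solve for v:

v = h/(mλ)
v = (6.626 × 10^-34 J·s) / (1.67 × 10^-27 kg × 2.51 × 10^-9 m)
v = 1.58 × 10^2 m/s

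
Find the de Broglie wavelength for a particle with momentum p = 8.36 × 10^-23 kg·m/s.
7.93 × 10^-12 m

Using the de Broglie relation λ = h/p:

λ = h/p
λ = (6.626 × 10^-34 J·s) / (8.36 × 10^-23 kg·m/s)
λ = 7.93 × 10^-12 m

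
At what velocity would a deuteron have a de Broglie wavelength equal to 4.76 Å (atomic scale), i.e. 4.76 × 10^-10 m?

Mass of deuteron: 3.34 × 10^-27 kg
4.17 × 10^2 m/s

From λ = h/(mv), solve for v:

v = h/(mλ)
v = (6.626 × 10^-34 J·s) / (3.34 × 10^-27 kg × 4.76 × 10^-10 m)
v = 4.17 × 10^2 m/s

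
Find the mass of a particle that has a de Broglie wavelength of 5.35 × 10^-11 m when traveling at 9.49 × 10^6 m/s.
1.31 × 10^-30 kg

From the de Broglie relation λ = h/(mv), we solve for m:

m = h/(λv)
m = (6.626 × 10^-34 J·s) / (5.35 × 10^-11 m × 9.49 × 10^6 m/s)
m = 1.31 × 10^-30 kg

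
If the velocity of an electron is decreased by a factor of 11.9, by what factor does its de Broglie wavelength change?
The wavelength increases by a factor of 11.9.

From λ = h/(mv), the wavelength is inversely proportional to velocity:

λ ∝ 1/v

If v → v/11.9, then λ → 11.9λ

When velocity is decreased by a factor of 11.9, the wavelength increases by a factor of 11.9.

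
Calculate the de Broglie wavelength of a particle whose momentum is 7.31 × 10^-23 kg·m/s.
9.06 × 10^-12 m

Using the de Broglie relation λ = h/p:

λ = h/p
λ = (6.626 × 10^-34 J·s) / (7.31 × 10^-23 kg·m/s)
λ = 9.06 × 10^-12 m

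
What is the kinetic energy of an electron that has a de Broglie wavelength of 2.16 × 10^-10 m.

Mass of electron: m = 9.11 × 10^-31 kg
5.16 × 10^-18 J (or 32.2 eV)

From λ = h/√(2mKE), we solve for KE:

λ² = h²/(2mKE)
KE = h²/(2mλ²)
KE = (6.626 × 10^-34 J·s)² / (2 × 9.11 × 10^-31 kg × (2.16 × 10^-10 m)²)
KE = 5.16 × 10^-18 J
KE = 32.2 eV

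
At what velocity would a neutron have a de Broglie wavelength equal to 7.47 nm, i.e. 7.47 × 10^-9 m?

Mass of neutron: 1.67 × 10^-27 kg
5.31 × 10^1 m/s

From λ = h/(mv), solve for v:

v = h/(mλ)
v = (6.626 × 10^-34 J·s) / (1.67 × 10^-27 kg × 7.47 × 10^-9 m)
v = 5.31 × 10^1 m/s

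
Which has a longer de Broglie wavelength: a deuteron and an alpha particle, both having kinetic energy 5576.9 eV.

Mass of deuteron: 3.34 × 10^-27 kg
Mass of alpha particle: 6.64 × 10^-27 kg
The deuteron has the longer wavelength.

Using λ = h/√(2mKE):

For deuteron: λ₁ = h/√(2m₁KE) = 2.71 × 10^-13 m
For alpha particle: λ₂ = h/√(2m₂KE) = 1.92 × 10^-13 m

Since λ ∝ 1/√m at constant kinetic energy, the lighter particle has the longer wavelength.

The deuteron has the longer de Broglie wavelength.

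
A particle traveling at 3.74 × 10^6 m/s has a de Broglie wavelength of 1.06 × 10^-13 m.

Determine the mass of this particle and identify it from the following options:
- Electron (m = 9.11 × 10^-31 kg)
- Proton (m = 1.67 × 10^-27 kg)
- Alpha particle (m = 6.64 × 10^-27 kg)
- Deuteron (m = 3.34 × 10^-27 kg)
The particle is a proton.

From λ = h/(mv), solve for mass:

m = h/(λv)
m = (6.626 × 10^-34 J·s) / (1.06 × 10^-13 m × 3.74 × 10^6 m/s)
m = 1.67 × 10^-27 kg

Comparing with the listed masses, this is closest to a proton.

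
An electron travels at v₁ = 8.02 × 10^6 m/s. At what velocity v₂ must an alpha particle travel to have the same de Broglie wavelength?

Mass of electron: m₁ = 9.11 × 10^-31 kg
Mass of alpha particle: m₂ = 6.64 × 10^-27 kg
v₂ = 1.10 × 10^3 m/s

For equal de Broglie wavelengths: λ₁ = λ₂

h/(m₁v₁) = h/(m₂v₂)
m₁v₁ = m₂v₂
v₂ = v₁ · (m₁/m₂)

v₂ = 8.02 × 10^6 m/s × (9.11 × 10^-31 kg / 6.64 × 10^-27 kg)
v₂ = 1.10 × 10^3 m/s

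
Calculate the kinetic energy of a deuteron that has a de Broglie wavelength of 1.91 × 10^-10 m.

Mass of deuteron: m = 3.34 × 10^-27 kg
1.80 × 10^-21 J (or 0.0112 eV)

From λ = h/√(2mKE), we solve for KE:

λ² = h²/(2mKE)
KE = h²/(2mλ²)
KE = (6.626 × 10^-34 J·s)² / (2 × 3.34 × 10^-27 kg × (1.91 × 10^-10 m)²)
KE = 1.80 × 10^-21 J
KE = 0.0112 eV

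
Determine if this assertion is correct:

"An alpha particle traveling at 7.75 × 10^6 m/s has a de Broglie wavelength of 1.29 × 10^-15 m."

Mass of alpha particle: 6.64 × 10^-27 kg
False

The claim is incorrect.

Using λ = h/(mv):
λ = (6.626 × 10^-34 J·s) / (6.64 × 10^-27 kg × 7.75 × 10^6 m/s)
λ = 1.29 × 10^-14 m

The actual wavelength differs from the claimed 1.29 × 10^-15 m.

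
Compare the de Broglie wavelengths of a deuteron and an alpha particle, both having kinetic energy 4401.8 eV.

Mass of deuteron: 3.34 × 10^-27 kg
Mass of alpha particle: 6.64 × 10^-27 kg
The deuteron has the longer wavelength.

Using λ = h/√(2mKE):

For deuteron: λ₁ = h/√(2m₁KE) = 3.05 × 10^-13 m
For alpha particle: λ₂ = h/√(2m₂KE) = 2.17 × 10^-13 m

Since λ ∝ 1/√m at constant kinetic energy, the lighter particle has the longer wavelength.

The deuteron has the longer de Broglie wavelength.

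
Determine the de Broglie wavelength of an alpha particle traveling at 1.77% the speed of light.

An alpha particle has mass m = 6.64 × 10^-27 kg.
1.88 × 10^-14 m

Using the de Broglie relation λ = h/(mv):

v = 1.77% × c = 5.306 × 10^6 m/s

λ = h/(mv)
λ = (6.626 × 10^-34 J·s) / (6.64 × 10^-27 kg × 5.306 × 10^6 m/s)
λ = 1.88 × 10^-14 m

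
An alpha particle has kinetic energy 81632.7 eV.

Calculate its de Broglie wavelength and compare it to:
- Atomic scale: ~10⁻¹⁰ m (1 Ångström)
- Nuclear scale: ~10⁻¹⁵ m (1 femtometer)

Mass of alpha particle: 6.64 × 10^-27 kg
λ = 5.03 × 10^-14 m, which is between nuclear and atomic scales.

Using λ = h/√(2mKE):

KE = 81632.7 eV = 1.308 × 10^-14 J

λ = h/√(2mKE)
λ = (6.626 × 10^-34 J·s) / √(2 × 6.64 × 10^-27 kg × 1.308 × 10^-14 J)
λ = 5.03 × 10^-14 m

Comparison:
- Atomic scale (10⁻¹⁰ m): λ is 0.0005× this size
- Nuclear scale (10⁻¹⁵ m): λ is 50× this size

The wavelength is between nuclear and atomic scales.

This wavelength is appropriate for probing atomic structure but too large for nuclear physics experiments.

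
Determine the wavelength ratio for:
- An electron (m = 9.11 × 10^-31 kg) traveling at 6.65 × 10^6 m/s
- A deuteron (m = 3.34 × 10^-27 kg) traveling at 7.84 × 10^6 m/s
λ₁/λ₂ = 4.32 × 10^3

Using λ = h/(mv):

λ₁ = h/(m₁v₁) = 1.09 × 10^-10 m
λ₂ = h/(m₂v₂) = 2.53 × 10^-14 m

Ratio λ₁/λ₂ = (m₂v₂)/(m₁v₁)
         = (3.34 × 10^-27 kg × 7.84 × 10^6 m/s) / (9.11 × 10^-31 kg × 6.65 × 10^6 m/s)
         = 4.32 × 10^3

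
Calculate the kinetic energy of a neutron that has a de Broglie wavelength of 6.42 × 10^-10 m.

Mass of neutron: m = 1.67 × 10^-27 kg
3.19 × 10^-22 J (or 1.99 × 10^-3 eV)

From λ = h/√(2mKE), we solve for KE:

λ² = h²/(2mKE)
KE = h²/(2mλ²)
KE = (6.626 × 10^-34 J·s)² / (2 × 1.67 × 10^-27 kg × (6.42 × 10^-10 m)²)
KE = 3.19 × 10^-22 J
KE = 1.99 × 10^-3 eV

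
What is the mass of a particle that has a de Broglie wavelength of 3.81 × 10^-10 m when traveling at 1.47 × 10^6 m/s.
1.18 × 10^-30 kg

From the de Broglie relation λ = h/(mv), we solve for m:

m = h/(λv)
m = (6.626 × 10^-34 J·s) / (3.81 × 10^-10 m × 1.47 × 10^6 m/s)
m = 1.18 × 10^-30 kg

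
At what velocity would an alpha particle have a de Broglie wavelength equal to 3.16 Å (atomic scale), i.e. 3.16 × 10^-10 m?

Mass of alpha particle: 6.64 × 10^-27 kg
3.16 × 10^2 m/s

From λ = h/(mv), solve for v:

v = h/(mλ)
v = (6.626 × 10^-34 J·s) / (6.64 × 10^-27 kg × 3.16 × 10^-10 m)
v = 3.16 × 10^2 m/s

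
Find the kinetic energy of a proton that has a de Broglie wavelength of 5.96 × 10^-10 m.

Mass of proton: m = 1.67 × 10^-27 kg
3.70 × 10^-22 J (or 2.31 × 10^-3 eV)

From λ = h/√(2mKE), we solve for KE:

λ² = h²/(2mKE)
KE = h²/(2mλ²)
KE = (6.626 × 10^-34 J·s)² / (2 × 1.67 × 10^-27 kg × (5.96 × 10^-10 m)²)
KE = 3.70 × 10^-22 J
KE = 2.31 × 10^-3 eV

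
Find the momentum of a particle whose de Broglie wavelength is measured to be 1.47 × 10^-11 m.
4.51 × 10^-23 kg·m/s

From the de Broglie relation λ = h/p, we solve for p:

p = h/λ
p = (6.626 × 10^-34 J·s) / (1.47 × 10^-11 m)
p = 4.51 × 10^-23 kg·m/s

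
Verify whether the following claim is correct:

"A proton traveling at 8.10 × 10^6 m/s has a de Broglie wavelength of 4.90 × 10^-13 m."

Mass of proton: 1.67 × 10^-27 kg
False

The claim is incorrect.

Using λ = h/(mv):
λ = (6.626 × 10^-34 J·s) / (1.67 × 10^-27 kg × 8.10 × 10^6 m/s)
λ = 4.90 × 10^-14 m

The actual wavelength differs from the claimed 4.90 × 10^-13 m.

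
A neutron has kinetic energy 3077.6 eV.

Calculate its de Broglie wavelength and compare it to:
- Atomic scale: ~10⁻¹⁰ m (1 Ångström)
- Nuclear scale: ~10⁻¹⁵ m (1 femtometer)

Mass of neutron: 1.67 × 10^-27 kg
λ = 5.16 × 10^-13 m, which is between nuclear and atomic scales.

Using λ = h/√(2mKE):

KE = 3077.6 eV = 4.931 × 10^-16 J

λ = h/√(2mKE)
λ = (6.626 × 10^-34 J·s) / √(2 × 1.67 × 10^-27 kg × 4.931 × 10^-16 J)
λ = 5.16 × 10^-13 m

Comparison:
- Atomic scale (10⁻¹⁰ m): λ is 0.0052× this size
- Nuclear scale (10⁻¹⁵ m): λ is 5.2e+02× this size

The wavelength is between nuclear and atomic scales.

This wavelength is appropriate for probing atomic structure but too large for nuclear physics experiments.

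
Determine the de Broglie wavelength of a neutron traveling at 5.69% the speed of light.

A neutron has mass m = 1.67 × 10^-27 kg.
2.33 × 10^-14 m

Using the de Broglie relation λ = h/(mv):

v = 5.69% × c = 1.706 × 10^7 m/s

λ = h/(mv)
λ = (6.626 × 10^-34 J·s) / (1.67 × 10^-27 kg × 1.706 × 10^7 m/s)
λ = 2.33 × 10^-14 m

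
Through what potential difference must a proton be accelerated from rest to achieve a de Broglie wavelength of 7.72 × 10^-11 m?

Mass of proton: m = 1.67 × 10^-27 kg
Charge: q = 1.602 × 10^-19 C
1.38 × 10^-1 V

From λ = h/√(2mqV), we solve for V:

λ² = h²/(2mqV)
V = h²/(2mqλ²)
V = (6.626 × 10^-34 J·s)² / (2 × 1.67 × 10^-27 kg × 1.602 × 10^-19 C × (7.72 × 10^-11 m)²)
V = 1.38 × 10^-1 V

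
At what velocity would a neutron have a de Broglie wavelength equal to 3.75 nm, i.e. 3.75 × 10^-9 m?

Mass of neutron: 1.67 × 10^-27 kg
1.06 × 10^2 m/s

From λ = h/(mv), solve for v:

v = h/(mλ)
v = (6.626 × 10^-34 J·s) / (1.67 × 10^-27 kg × 3.75 × 10^-9 m)
v = 1.06 × 10^2 m/s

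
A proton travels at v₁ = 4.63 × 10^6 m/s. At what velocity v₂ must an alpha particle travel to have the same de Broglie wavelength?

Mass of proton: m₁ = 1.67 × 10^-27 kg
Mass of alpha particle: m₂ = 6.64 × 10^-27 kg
v₂ = 1.16 × 10^6 m/s

For equal de Broglie wavelengths: λ₁ = λ₂

h/(m₁v₁) = h/(m₂v₂)
m₁v₁ = m₂v₂
v₂ = v₁ · (m₁/m₂)

v₂ = 4.63 × 10^6 m/s × (1.67 × 10^-27 kg / 6.64 × 10^-27 kg)
v₂ = 1.16 × 10^6 m/s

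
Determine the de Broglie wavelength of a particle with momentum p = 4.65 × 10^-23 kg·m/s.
1.42 × 10^-11 m

Using the de Broglie relation λ = h/p:

λ = h/p
λ = (6.626 × 10^-34 J·s) / (4.65 × 10^-23 kg·m/s)
λ = 1.42 × 10^-11 m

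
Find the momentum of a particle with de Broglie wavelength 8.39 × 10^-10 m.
7.90 × 10^-25 kg·m/s

From the de Broglie relation λ = h/p, we solve for p:

p = h/λ
p = (6.626 × 10^-34 J·s) / (8.39 × 10^-10 m)
p = 7.90 × 10^-25 kg·m/s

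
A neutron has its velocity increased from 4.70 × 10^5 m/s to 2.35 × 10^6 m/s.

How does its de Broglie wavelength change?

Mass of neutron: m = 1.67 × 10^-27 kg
The wavelength decreases by a factor of 5.

Using λ = h/(mv):

Initial wavelength: λ₁ = h/(mv₁) = 8.44 × 10^-13 m
Final wavelength: λ₂ = h/(mv₂) = 1.69 × 10^-13 m

Since λ ∝ 1/v, when velocity increases by a factor of 5, the wavelength decreases by a factor of 5.

λ₂/λ₁ = v₁/v₂ = 1/5

The wavelength decreases by a factor of 5.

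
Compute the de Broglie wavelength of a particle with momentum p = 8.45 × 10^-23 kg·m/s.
7.84 × 10^-12 m

Using the de Broglie relation λ = h/p:

λ = h/p
λ = (6.626 × 10^-34 J·s) / (8.45 × 10^-23 kg·m/s)
λ = 7.84 × 10^-12 m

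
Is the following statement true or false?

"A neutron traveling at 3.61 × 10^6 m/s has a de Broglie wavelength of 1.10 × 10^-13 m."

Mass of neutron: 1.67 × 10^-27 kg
True

The claim is correct.

Using λ = h/(mv):
λ = (6.626 × 10^-34 J·s) / (1.67 × 10^-27 kg × 3.61 × 10^6 m/s)
λ = 1.10 × 10^-13 m

This matches the claimed value.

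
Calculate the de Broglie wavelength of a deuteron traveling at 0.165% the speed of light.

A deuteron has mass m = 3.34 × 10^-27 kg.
4.01 × 10^-13 m

Using the de Broglie relation λ = h/(mv):

v = 0.165% × c = 4.947 × 10^5 m/s

λ = h/(mv)
λ = (6.626 × 10^-34 J·s) / (3.34 × 10^-27 kg × 4.947 × 10^5 m/s)
λ = 4.01 × 10^-13 m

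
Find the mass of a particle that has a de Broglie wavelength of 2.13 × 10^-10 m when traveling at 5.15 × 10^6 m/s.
6.04 × 10^-31 kg

From the de Broglie relation λ = h/(mv), we solve for m:

m = h/(λv)
m = (6.626 × 10^-34 J·s) / (2.13 × 10^-10 m × 5.15 × 10^6 m/s)
m = 6.04 × 10^-31 kg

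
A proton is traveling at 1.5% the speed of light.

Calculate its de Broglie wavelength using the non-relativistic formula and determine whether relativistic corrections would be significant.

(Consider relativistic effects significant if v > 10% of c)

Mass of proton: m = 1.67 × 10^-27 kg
No, relativistic corrections are not needed.

Using the non-relativistic de Broglie formula λ = h/(mv):

v = 1.5% × c = 4.497 × 10^6 m/s

λ = h/(mv)
λ = (6.626 × 10^-34 J·s) / (1.67 × 10^-27 kg × 4.497 × 10^6 m/s)
λ = 8.82 × 10^-14 m

Since v = 1.5% of c < 10% of c, relativistic corrections are NOT significant and this non-relativistic result is a good approximation.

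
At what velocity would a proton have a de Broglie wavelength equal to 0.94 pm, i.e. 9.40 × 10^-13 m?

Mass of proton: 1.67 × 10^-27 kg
4.22 × 10^5 m/s

From λ = h/(mv), solve for v:

v = h/(mλ)
v = (6.626 × 10^-34 J·s) / (1.67 × 10^-27 kg × 9.40 × 10^-13 m)
v = 4.22 × 10^5 m/s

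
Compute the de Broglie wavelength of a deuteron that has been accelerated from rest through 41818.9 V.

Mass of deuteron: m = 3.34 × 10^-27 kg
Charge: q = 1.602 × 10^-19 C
9.90 × 10^-14 m

When a particle is accelerated through voltage V, it gains kinetic energy KE = qV.

The de Broglie wavelength is then λ = h/√(2mqV):

λ = h/√(2mqV)
λ = (6.626 × 10^-34 J·s) / √(2 × 3.34 × 10^-27 kg × 1.602 × 10^-19 C × 41818.9 V)
λ = 9.90 × 10^-14 m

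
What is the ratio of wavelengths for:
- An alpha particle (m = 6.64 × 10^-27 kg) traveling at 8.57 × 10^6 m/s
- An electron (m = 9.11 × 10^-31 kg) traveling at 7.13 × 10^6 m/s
λ₁/λ₂ = 1.14 × 10^-4

Using λ = h/(mv):

λ₁ = h/(m₁v₁) = 1.16 × 10^-14 m
λ₂ = h/(m₂v₂) = 1.02 × 10^-10 m

Ratio λ₁/λ₂ = (m₂v₂)/(m₁v₁)
         = (9.11 × 10^-31 kg × 7.13 × 10^6 m/s) / (6.64 × 10^-27 kg × 8.57 × 10^6 m/s)
         = 1.14 × 10^-4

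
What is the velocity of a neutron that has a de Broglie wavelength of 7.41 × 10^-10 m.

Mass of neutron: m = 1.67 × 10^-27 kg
5.35 × 10^2 m/s

From the de Broglie relation λ = h/(mv), we solve for v:

v = h/(mλ)
v = (6.626 × 10^-34 J·s) / (1.67 × 10^-27 kg × 7.41 × 10^-10 m)
v = 5.35 × 10^2 m/s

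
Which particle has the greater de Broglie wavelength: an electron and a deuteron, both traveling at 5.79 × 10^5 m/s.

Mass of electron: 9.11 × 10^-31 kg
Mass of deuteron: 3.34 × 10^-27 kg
The electron has the longer wavelength.

Using λ = h/(mv), since both particles have the same velocity, the wavelength depends only on mass.

For electron: λ₁ = h/(m₁v) = 1.26 × 10^-9 m
For deuteron: λ₂ = h/(m₂v) = 3.43 × 10^-13 m

Since λ ∝ 1/m at constant velocity, the lighter particle has the longer wavelength.

The electron has the longer de Broglie wavelength.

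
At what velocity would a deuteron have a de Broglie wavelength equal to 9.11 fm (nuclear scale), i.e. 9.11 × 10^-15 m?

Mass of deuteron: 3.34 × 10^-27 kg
2.18 × 10^7 m/s

From λ = h/(mv), solve for v:

v = h/(mλ)
v = (6.626 × 10^-34 J·s) / (3.34 × 10^-27 kg × 9.11 × 10^-15 m)
v = 2.18 × 10^7 m/s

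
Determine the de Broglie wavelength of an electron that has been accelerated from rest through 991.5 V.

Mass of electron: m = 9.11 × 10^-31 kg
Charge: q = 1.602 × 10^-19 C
3.89 × 10^-11 m

When a particle is accelerated through voltage V, it gains kinetic energy KE = qV.

The de Broglie wavelength is then λ = h/√(2mqV):

λ = h/√(2mqV)
λ = (6.626 × 10^-34 J·s) / √(2 × 9.11 × 10^-31 kg × 1.602 × 10^-19 C × 991.5 V)
λ = 3.89 × 10^-11 m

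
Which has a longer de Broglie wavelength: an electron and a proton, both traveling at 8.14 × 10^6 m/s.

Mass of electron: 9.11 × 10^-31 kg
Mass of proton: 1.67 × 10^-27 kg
The electron has the longer wavelength.

Using λ = h/(mv), since both particles have the same velocity, the wavelength depends only on mass.

For electron: λ₁ = h/(m₁v) = 8.94 × 10^-11 m
For proton: λ₂ = h/(m₂v) = 4.87 × 10^-14 m

Since λ ∝ 1/m at constant velocity, the lighter particle has the longer wavelength.

The electron has the longer de Broglie wavelength.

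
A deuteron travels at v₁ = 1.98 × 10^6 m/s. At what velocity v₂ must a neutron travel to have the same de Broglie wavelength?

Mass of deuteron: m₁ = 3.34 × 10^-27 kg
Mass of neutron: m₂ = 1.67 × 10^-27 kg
v₂ = 3.96 × 10^6 m/s

For equal de Broglie wavelengths: λ₁ = λ₂

h/(m₁v₁) = h/(m₂v₂)
m₁v₁ = m₂v₂
v₂ = v₁ · (m₁/m₂)

v₂ = 1.98 × 10^6 m/s × (3.34 × 10^-27 kg / 1.67 × 10^-27 kg)
v₂ = 3.96 × 10^6 m/s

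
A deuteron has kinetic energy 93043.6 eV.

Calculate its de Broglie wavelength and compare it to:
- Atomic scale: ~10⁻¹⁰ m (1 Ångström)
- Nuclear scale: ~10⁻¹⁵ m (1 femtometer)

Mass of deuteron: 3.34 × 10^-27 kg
λ = 6.64 × 10^-14 m, which is between nuclear and atomic scales.

Using λ = h/√(2mKE):

KE = 93043.6 eV = 1.491 × 10^-14 J

λ = h/√(2mKE)
λ = (6.626 × 10^-34 J·s) / √(2 × 3.34 × 10^-27 kg × 1.491 × 10^-14 J)
λ = 6.64 × 10^-14 m

Comparison:
- Atomic scale (10⁻¹⁰ m): λ is 0.00066× this size
- Nuclear scale (10⁻¹⁵ m): λ is 66× this size

The wavelength is between nuclear and atomic scales.

This wavelength is appropriate for probing atomic structure but too large for nuclear physics experiments.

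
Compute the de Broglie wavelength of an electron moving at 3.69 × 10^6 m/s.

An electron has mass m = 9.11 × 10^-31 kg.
1.97 × 10^-10 m

Using the de Broglie relation λ = h/(mv):

λ = h/(mv)
λ = (6.626 × 10^-34 J·s) / (9.11 × 10^-31 kg × 3.69 × 10^6 m/s)
λ = 1.97 × 10^-10 m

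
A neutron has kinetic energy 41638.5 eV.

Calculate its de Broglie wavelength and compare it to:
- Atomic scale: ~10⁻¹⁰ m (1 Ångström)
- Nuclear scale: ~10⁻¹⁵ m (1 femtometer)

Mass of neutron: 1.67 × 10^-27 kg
λ = 1.40 × 10^-13 m, which is between nuclear and atomic scales.

Using λ = h/√(2mKE):

KE = 41638.5 eV = 6.671 × 10^-15 J

λ = h/√(2mKE)
λ = (6.626 × 10^-34 J·s) / √(2 × 1.67 × 10^-27 kg × 6.671 × 10^-15 J)
λ = 1.40 × 10^-13 m

Comparison:
- Atomic scale (10⁻¹⁰ m): λ is 0.0014× this size
- Nuclear scale (10⁻¹⁵ m): λ is 1.4e+02× this size

The wavelength is between nuclear and atomic scales.

This wavelength is appropriate for probing atomic structure but too large for nuclear physics experiments.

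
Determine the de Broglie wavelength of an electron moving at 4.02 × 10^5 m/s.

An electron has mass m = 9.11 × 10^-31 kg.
1.81 × 10^-9 m

Using the de Broglie relation λ = h/(mv):

λ = h/(mv)
λ = (6.626 × 10^-34 J·s) / (9.11 × 10^-31 kg × 4.02 × 10^5 m/s)
λ = 1.81 × 10^-9 m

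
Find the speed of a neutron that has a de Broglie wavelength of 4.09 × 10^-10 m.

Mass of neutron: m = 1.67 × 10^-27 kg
9.70 × 10^2 m/s

From the de Broglie relation λ = h/(mv), we solve for v:

v = h/(mλ)
v = (6.626 × 10^-34 J·s) / (1.67 × 10^-27 kg × 4.09 × 10^-10 m)
v = 9.70 × 10^2 m/s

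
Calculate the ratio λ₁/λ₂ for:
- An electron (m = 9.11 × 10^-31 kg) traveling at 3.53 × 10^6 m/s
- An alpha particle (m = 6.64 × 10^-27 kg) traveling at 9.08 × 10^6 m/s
λ₁/λ₂ = 1.87 × 10^4

Using λ = h/(mv):

λ₁ = h/(m₁v₁) = 2.06 × 10^-10 m
λ₂ = h/(m₂v₂) = 1.10 × 10^-14 m

Ratio λ₁/λ₂ = (m₂v₂)/(m₁v₁)
         = (6.64 × 10^-27 kg × 9.08 × 10^6 m/s) / (9.11 × 10^-31 kg × 3.53 × 10^6 m/s)
         = 1.87 × 10^4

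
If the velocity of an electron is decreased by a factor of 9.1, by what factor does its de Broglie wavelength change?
The wavelength increases by a factor of 9.1.

From λ = h/(mv), the wavelength is inversely proportional to velocity:

λ ∝ 1/v

If v → v/9.1, then λ → 9.1λ

When velocity is decreased by a factor of 9.1, the wavelength increases by a factor of 9.1.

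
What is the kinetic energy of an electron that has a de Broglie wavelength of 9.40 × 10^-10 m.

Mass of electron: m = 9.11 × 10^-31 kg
2.73 × 10^-19 J (or 1.70 eV)

From λ = h/√(2mKE), we solve for KE:

λ² = h²/(2mKE)
KE = h²/(2mλ²)
KE = (6.626 × 10^-34 J·s)² / (2 × 9.11 × 10^-31 kg × (9.40 × 10^-10 m)²)
KE = 2.73 × 10^-19 J
KE = 1.70 eV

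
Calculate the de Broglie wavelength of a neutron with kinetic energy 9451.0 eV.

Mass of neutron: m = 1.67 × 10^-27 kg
2.95 × 10^-13 m

Using λ = h/√(2mKE):

First convert KE to Joules: KE = 9451.0 eV = 1.514 × 10^-15 J

λ = h/√(2mKE)
λ = (6.626 × 10^-34 J·s) / √(2 × 1.67 × 10^-27 kg × 1.514 × 10^-15 J)
λ = 2.95 × 10^-13 m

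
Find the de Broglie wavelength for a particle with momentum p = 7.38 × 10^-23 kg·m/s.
8.98 × 10^-12 m

Using the de Broglie relation λ = h/p:

λ = h/p
λ = (6.626 × 10^-34 J·s) / (7.38 × 10^-23 kg·m/s)
λ = 8.98 × 10^-12 m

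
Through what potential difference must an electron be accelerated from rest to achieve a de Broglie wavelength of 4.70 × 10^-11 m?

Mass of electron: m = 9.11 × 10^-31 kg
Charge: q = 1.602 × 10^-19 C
681 V

From λ = h/√(2mqV), we solve for V:

λ² = h²/(2mqV)
V = h²/(2mqλ²)
V = (6.626 × 10^-34 J·s)² / (2 × 9.11 × 10^-31 kg × 1.602 × 10^-19 C × (4.70 × 10^-11 m)²)
V = 681 V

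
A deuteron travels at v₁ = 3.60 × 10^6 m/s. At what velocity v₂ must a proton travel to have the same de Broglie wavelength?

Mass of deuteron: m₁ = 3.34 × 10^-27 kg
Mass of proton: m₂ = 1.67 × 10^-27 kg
v₂ = 7.20 × 10^6 m/s

For equal de Broglie wavelengths: λ₁ = λ₂

h/(m₁v₁) = h/(m₂v₂)
m₁v₁ = m₂v₂
v₂ = v₁ · (m₁/m₂)

v₂ = 3.60 × 10^6 m/s × (3.34 × 10^-27 kg / 1.67 × 10^-27 kg)
v₂ = 7.20 × 10^6 m/s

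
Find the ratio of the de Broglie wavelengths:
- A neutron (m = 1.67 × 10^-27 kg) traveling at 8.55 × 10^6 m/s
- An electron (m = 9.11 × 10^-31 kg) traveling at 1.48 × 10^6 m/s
λ₁/λ₂ = 9.44 × 10^-5

Using λ = h/(mv):

λ₁ = h/(m₁v₁) = 4.64 × 10^-14 m
λ₂ = h/(m₂v₂) = 4.91 × 10^-10 m

Ratio λ₁/λ₂ = (m₂v₂)/(m₁v₁)
         = (9.11 × 10^-31 kg × 1.48 × 10^6 m/s) / (1.67 × 10^-27 kg × 8.55 × 10^6 m/s)
         = 9.44 × 10^-5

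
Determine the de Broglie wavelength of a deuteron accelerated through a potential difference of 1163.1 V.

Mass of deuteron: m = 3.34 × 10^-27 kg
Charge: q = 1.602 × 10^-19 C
5.94 × 10^-13 m

When a particle is accelerated through voltage V, it gains kinetic energy KE = qV.

The de Broglie wavelength is then λ = h/√(2mqV):

λ = h/√(2mqV)
λ = (6.626 × 10^-34 J·s) / √(2 × 3.34 × 10^-27 kg × 1.602 × 10^-19 C × 1163.1 V)
λ = 5.94 × 10^-13 m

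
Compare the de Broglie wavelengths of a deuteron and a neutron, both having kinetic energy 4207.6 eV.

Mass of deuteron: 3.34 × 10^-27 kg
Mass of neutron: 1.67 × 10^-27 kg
The neutron has the longer wavelength.

Using λ = h/√(2mKE):

For deuteron: λ₁ = h/√(2m₁KE) = 3.12 × 10^-13 m
For neutron: λ₂ = h/√(2m₂KE) = 4.42 × 10^-13 m

Since λ ∝ 1/√m at constant kinetic energy, the lighter particle has the longer wavelength.

The neutron has the longer de Broglie wavelength.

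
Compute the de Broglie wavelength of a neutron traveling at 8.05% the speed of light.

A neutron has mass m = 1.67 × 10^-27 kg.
1.64 × 10^-14 m

Using the de Broglie relation λ = h/(mv):

v = 8.05% × c = 2.413 × 10^7 m/s

λ = h/(mv)
λ = (6.626 × 10^-34 J·s) / (1.67 × 10^-27 kg × 2.413 × 10^7 m/s)
λ = 1.64 × 10^-14 m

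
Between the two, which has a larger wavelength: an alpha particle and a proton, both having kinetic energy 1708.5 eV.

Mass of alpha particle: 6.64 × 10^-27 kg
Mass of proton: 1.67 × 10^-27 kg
The proton has the longer wavelength.

Using λ = h/√(2mKE):

For alpha particle: λ₁ = h/√(2m₁KE) = 3.48 × 10^-13 m
For proton: λ₂ = h/√(2m₂KE) = 6.93 × 10^-13 m

Since λ ∝ 1/√m at constant kinetic energy, the lighter particle has the longer wavelength.

The proton has the longer de Broglie wavelength.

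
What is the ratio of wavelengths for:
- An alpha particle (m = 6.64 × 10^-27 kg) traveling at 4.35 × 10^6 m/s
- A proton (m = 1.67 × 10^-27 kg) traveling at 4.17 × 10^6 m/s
λ₁/λ₂ = 0.241

Using λ = h/(mv):

λ₁ = h/(m₁v₁) = 2.29 × 10^-14 m
λ₂ = h/(m₂v₂) = 9.51 × 10^-14 m

Ratio λ₁/λ₂ = (m₂v₂)/(m₁v₁)
         = (1.67 × 10^-27 kg × 4.17 × 10^6 m/s) / (6.64 × 10^-27 kg × 4.35 × 10^6 m/s)
         = 0.241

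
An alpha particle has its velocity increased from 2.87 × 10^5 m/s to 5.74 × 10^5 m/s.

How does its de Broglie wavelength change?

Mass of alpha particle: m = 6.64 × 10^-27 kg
The wavelength decreases by a factor of 2.

Using λ = h/(mv):

Initial wavelength: λ₁ = h/(mv₁) = 3.48 × 10^-13 m
Final wavelength: λ₂ = h/(mv₂) = 1.74 × 10^-13 m

Since λ ∝ 1/v, when velocity increases by a factor of 2, the wavelength decreases by a factor of 2.

λ₂/λ₁ = v₁/v₂ = 1/2

The wavelength decreases by a factor of 2.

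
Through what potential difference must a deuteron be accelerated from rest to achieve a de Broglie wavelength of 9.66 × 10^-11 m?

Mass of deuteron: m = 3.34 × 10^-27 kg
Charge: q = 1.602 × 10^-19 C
4.40 × 10^-2 V

From λ = h/√(2mqV), we solve for V:

λ² = h²/(2mqV)
V = h²/(2mqλ²)
V = (6.626 × 10^-34 J·s)² / (2 × 3.34 × 10^-27 kg × 1.602 × 10^-19 C × (9.66 × 10^-11 m)²)
V = 4.40 × 10^-2 V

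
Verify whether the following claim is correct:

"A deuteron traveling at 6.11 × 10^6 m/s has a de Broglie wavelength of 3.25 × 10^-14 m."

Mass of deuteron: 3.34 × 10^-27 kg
True

The claim is correct.

Using λ = h/(mv):
λ = (6.626 × 10^-34 J·s) / (3.34 × 10^-27 kg × 6.11 × 10^6 m/s)
λ = 3.25 × 10^-14 m

This matches the claimed value.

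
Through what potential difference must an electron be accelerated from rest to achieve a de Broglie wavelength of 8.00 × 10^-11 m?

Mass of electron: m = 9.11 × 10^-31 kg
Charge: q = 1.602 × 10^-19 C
235 V

From λ = h/√(2mqV), we solve for V:

λ² = h²/(2mqV)
V = h²/(2mqλ²)
V = (6.626 × 10^-34 J·s)² / (2 × 9.11 × 10^-31 kg × 1.602 × 10^-19 C × (8.00 × 10^-11 m)²)
V = 235 V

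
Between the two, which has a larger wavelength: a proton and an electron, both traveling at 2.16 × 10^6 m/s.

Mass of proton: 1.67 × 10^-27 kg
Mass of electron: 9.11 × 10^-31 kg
The electron has the longer wavelength.

Using λ = h/(mv), since both particles have the same velocity, the wavelength depends only on mass.

For proton: λ₁ = h/(m₁v) = 1.84 × 10^-13 m
For electron: λ₂ = h/(m₂v) = 3.37 × 10^-10 m

Since λ ∝ 1/m at constant velocity, the lighter particle has the longer wavelength.

The electron has the longer de Broglie wavelength.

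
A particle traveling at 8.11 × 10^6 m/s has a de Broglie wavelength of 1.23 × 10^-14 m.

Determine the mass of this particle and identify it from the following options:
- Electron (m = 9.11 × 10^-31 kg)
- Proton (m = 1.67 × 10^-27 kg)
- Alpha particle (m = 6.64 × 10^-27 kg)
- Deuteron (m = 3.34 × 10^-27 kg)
The particle is an alpha particle.

From λ = h/(mv), solve for mass:

m = h/(λv)
m = (6.626 × 10^-34 J·s) / (1.23 × 10^-14 m × 8.11 × 10^6 m/s)
m = 6.64 × 10^-27 kg

Comparing with the listed masses, this is closest to an alpha particle.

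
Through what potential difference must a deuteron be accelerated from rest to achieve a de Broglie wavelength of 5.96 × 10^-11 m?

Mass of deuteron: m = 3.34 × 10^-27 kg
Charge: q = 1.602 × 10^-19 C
1.15 × 10^-1 V

From λ = h/√(2mqV), we solve for V:

λ² = h²/(2mqV)
V = h²/(2mqλ²)
V = (6.626 × 10^-34 J·s)² / (2 × 3.34 × 10^-27 kg × 1.602 × 10^-19 C × (5.96 × 10^-11 m)²)
V = 1.15 × 10^-1 V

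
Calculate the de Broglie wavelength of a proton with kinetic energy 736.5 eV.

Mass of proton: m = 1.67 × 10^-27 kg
1.06 × 10^-12 m

Using λ = h/√(2mKE):

First convert KE to Joules: KE = 736.5 eV = 1.180 × 10^-16 J

λ = h/√(2mKE)
λ = (6.626 × 10^-34 J·s) / √(2 × 1.67 × 10^-27 kg × 1.180 × 10^-16 J)
λ = 1.06 × 10^-12 m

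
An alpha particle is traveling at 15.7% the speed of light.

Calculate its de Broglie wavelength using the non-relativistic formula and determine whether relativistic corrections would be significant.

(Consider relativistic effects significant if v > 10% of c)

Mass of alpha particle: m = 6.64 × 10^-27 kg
Yes, relativistic corrections are needed.

Using the non-relativistic de Broglie formula λ = h/(mv):

v = 15.7% × c = 4.707 × 10^7 m/s

λ = h/(mv)
λ = (6.626 × 10^-34 J·s) / (6.64 × 10^-27 kg × 4.707 × 10^7 m/s)
λ = 2.12 × 10^-15 m

Since v = 15.7% of c > 10% of c, relativistic corrections ARE significant and the actual wavelength would differ from this non-relativistic estimate.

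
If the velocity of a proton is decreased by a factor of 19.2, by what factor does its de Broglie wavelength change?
The wavelength increases by a factor of 19.2.

From λ = h/(mv), the wavelength is inversely proportional to velocity:

λ ∝ 1/v

If v → v/19.2, then λ → 19.2λ

When velocity is decreased by a factor of 19.2, the wavelength increases by a factor of 19.2.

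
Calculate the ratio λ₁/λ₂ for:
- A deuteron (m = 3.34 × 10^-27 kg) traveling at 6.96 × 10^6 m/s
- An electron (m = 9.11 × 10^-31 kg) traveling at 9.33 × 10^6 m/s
λ₁/λ₂ = 3.66 × 10^-4

Using λ = h/(mv):

λ₁ = h/(m₁v₁) = 2.85 × 10^-14 m
λ₂ = h/(m₂v₂) = 7.80 × 10^-11 m

Ratio λ₁/λ₂ = (m₂v₂)/(m₁v₁)
         = (9.11 × 10^-31 kg × 9.33 × 10^6 m/s) / (3.34 × 10^-27 kg × 6.96 × 10^6 m/s)
         = 3.66 × 10^-4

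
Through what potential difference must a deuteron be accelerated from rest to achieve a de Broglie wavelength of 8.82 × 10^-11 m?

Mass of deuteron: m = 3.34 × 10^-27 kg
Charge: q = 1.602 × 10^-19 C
5.27 × 10^-2 V

From λ = h/√(2mqV), we solve for V:

λ² = h²/(2mqV)
V = h²/(2mqλ²)
V = (6.626 × 10^-34 J·s)² / (2 × 3.34 × 10^-27 kg × 1.602 × 10^-19 C × (8.82 × 10^-11 m)²)
V = 5.27 × 10^-2 V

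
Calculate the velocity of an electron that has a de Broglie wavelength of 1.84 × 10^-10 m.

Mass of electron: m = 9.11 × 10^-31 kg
3.95 × 10^6 m/s

From the de Broglie relation λ = h/(mv), we solve for v:

v = h/(mλ)
v = (6.626 × 10^-34 J·s) / (9.11 × 10^-31 kg × 1.84 × 10^-10 m)
v = 3.95 × 10^6 m/s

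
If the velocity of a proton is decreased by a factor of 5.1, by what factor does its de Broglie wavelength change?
The wavelength increases by a factor of 5.1.

From λ = h/(mv), the wavelength is inversely proportional to velocity:

λ ∝ 1/v

If v → v/5.1, then λ → 5.1λ

When velocity is decreased by a factor of 5.1, the wavelength increases by a factor of 5.1.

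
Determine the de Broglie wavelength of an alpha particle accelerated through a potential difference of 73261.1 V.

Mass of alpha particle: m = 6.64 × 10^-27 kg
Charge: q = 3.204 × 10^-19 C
3.75 × 10^-14 m

When a particle is accelerated through voltage V, it gains kinetic energy KE = qV.

The de Broglie wavelength is then λ = h/√(2mqV):

λ = h/√(2mqV)
λ = (6.626 × 10^-34 J·s) / √(2 × 6.64 × 10^-27 kg × 3.204 × 10^-19 C × 73261.1 V)
λ = 3.75 × 10^-14 m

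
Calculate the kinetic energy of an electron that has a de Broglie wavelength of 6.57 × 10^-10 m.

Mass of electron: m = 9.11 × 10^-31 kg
5.58 × 10^-19 J (or 3.48 eV)

From λ = h/√(2mKE), we solve for KE:

λ² = h²/(2mKE)
KE = h²/(2mλ²)
KE = (6.626 × 10^-34 J·s)² / (2 × 9.11 × 10^-31 kg × (6.57 × 10^-10 m)²)
KE = 5.58 × 10^-19 J
KE = 3.48 eV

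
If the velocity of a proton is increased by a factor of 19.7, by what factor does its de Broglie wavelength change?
The wavelength decreases by a factor of 19.7.

From λ = h/(mv), the wavelength is inversely proportional to velocity:

λ ∝ 1/v

If v → 19.7v, then λ → λ/19.7

When velocity is increased by a factor of 19.7, the wavelength decreases by a factor of 19.7.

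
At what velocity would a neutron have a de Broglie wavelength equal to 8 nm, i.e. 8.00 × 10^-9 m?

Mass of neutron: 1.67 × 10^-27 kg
4.96 × 10^1 m/s

From λ = h/(mv), solve for v:

v = h/(mλ)
v = (6.626 × 10^-34 J·s) / (1.67 × 10^-27 kg × 8.00 × 10^-9 m)
v = 4.96 × 10^1 m/s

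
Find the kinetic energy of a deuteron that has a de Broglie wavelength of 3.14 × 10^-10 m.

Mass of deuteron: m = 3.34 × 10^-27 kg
6.67 × 10^-22 J (or 4.16 × 10^-3 eV)

From λ = h/√(2mKE), we solve for KE:

λ² = h²/(2mKE)
KE = h²/(2mλ²)
KE = (6.626 × 10^-34 J·s)² / (2 × 3.34 × 10^-27 kg × (3.14 × 10^-10 m)²)
KE = 6.67 × 10^-22 J
KE = 4.16 × 10^-3 eV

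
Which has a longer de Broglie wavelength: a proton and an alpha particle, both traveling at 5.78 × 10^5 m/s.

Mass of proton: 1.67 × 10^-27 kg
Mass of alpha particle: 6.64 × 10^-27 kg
The proton has the longer wavelength.

Using λ = h/(mv), since both particles have the same velocity, the wavelength depends only on mass.

For proton: λ₁ = h/(m₁v) = 6.86 × 10^-13 m
For alpha particle: λ₂ = h/(m₂v) = 1.73 × 10^-13 m

Since λ ∝ 1/m at constant velocity, the lighter particle has the longer wavelength.

The proton has the longer de Broglie wavelength.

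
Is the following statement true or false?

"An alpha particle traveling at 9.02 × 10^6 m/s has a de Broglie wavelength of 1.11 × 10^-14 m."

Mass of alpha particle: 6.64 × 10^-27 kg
True

The claim is correct.

Using λ = h/(mv):
λ = (6.626 × 10^-34 J·s) / (6.64 × 10^-27 kg × 9.02 × 10^6 m/s)
λ = 1.11 × 10^-14 m

This matches the claimed value.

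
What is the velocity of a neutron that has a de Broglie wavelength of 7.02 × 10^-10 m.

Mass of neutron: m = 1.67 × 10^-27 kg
5.65 × 10^2 m/s

From the de Broglie relation λ = h/(mv), we solve for v:

v = h/(mλ)
v = (6.626 × 10^-34 J·s) / (1.67 × 10^-27 kg × 7.02 × 10^-10 m)
v = 5.65 × 10^2 m/s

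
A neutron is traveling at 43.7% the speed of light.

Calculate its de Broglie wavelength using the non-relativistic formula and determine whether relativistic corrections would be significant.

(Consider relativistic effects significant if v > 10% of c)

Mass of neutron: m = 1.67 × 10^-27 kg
Yes, relativistic corrections are needed.

Using the non-relativistic de Broglie formula λ = h/(mv):

v = 43.7% × c = 1.310 × 10^8 m/s

λ = h/(mv)
λ = (6.626 × 10^-34 J·s) / (1.67 × 10^-27 kg × 1.310 × 10^8 m/s)
λ = 3.03 × 10^-15 m

Since v = 43.7% of c > 10% of c, relativistic corrections ARE significant and the actual wavelength would differ from this non-relativistic estimate.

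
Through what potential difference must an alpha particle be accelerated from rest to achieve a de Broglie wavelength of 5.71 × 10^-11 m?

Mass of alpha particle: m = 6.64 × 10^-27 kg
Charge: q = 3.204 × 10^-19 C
3.16 × 10^-2 V

From λ = h/√(2mqV), we solve for V:

λ² = h²/(2mqV)
V = h²/(2mqλ²)
V = (6.626 × 10^-34 J·s)² / (2 × 6.64 × 10^-27 kg × 3.204 × 10^-19 C × (5.71 × 10^-11 m)²)
V = 3.16 × 10^-2 V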